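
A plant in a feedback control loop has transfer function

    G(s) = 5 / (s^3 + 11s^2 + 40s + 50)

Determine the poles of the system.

s = -3 ± j, -5

The poles are the roots of the denominator s^3 + 11s^2 + 40s + 50 = 0.
Trying s = -5: the polynomial evaluates to 0, so (s + 5) is a factor.
Dividing out leaves s^2 + 6s + 10 = 0.
The quadratic formula then gives s = -3 ± 1j.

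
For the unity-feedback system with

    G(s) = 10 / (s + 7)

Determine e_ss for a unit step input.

G(s) has no poles at the origin.
This is a Type 0 system. Kp = lim_{s→0} G(s) = 10/7.
e_ss = 1/(1 + Kp) = 1/(1 + 10/7) = 7/17 ≈ 0.4118.

e_ss = 0.4118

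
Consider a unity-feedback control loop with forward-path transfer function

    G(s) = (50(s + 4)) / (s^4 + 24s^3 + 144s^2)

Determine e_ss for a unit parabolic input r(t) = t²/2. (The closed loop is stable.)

e_ss = 0.7200

G(s) has 2 poles at the origin.
This is a Type 2 system. Ka = lim_{s→0} s^2·G(s) = 200/144 = 25/18.
e_ss = 1/Ka = 1/(25/18) = 18/25 ≈ 0.7200.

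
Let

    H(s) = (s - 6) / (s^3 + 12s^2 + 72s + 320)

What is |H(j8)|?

Substitute s = j8: numerator = -6 + j8, denominator = -448 + j64.
|H(j8)| = |-6 + j8| / |-448 + j64| = 10 / 452.55 ≈ 0.02210.

|H(j8)| ≈ 0.02210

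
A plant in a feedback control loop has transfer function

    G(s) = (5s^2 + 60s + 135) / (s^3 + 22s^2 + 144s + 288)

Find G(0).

G(0) = 15/32 ≈ 0.4688

Set s = 0: G(0) = (135) / (288) = 15/32.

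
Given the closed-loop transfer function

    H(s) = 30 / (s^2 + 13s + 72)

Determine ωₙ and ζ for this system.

ωₙ ≈ 8.485 rad/s, ζ ≈ 0.7660

Compare the denominator to the standard form s^2 + 2ζωₙs + ωₙ².
ωₙ² = 72, so ωₙ = √72 ≈ 8.485 rad/s.
2ζωₙ = 13, so ζ = 13/(2·√72) ≈ 0.7660.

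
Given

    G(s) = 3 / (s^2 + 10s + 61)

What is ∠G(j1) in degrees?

At s = j1: numerator = 3, denominator = 60 + j10.
∠G = ∠num − ∠den = 0° − (9.4623°) = -9.462°.

∠G(j1) ≈ -9.462°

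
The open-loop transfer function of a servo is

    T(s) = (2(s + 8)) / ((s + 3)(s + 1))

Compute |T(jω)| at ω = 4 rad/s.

Substitute s = j4: numerator = 16 + j8, denominator = -13 + j16.
|T(j4)| = |16 + j8| / |-13 + j16| = 17.889 / 20.616 ≈ 0.8677.

|T(j4)| ≈ 0.8677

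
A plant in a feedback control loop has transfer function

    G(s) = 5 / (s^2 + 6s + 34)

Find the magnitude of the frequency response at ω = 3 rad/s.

Substitute s = j3: numerator = 5, denominator = 25 + j18.
|G(j3)| = |5| / |25 + j18| = 5 / 30.806 ≈ 0.1623.

|G(j3)| ≈ 0.1623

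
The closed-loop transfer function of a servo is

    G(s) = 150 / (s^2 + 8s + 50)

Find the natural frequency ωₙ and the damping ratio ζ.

ωₙ ≈ 7.071 rad/s, ζ ≈ 0.5657

Compare the denominator to the standard form s^2 + 2ζωₙs + ωₙ².
ωₙ² = 50, so ωₙ = √50 ≈ 7.071 rad/s.
2ζωₙ = 8, so ζ = 8/(2·√50) ≈ 0.5657.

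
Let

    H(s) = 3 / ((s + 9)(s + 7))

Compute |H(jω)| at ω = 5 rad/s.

|H(j5)| ≈ 0.03387

Substitute s = j5: numerator = 3, denominator = 38 + j80.
|H(j5)| = |3| / |38 + j80| = 3 / 88.566 ≈ 0.03387.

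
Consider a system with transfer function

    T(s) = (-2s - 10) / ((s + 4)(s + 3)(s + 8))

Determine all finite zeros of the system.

Set the numerator to zero: -2s - 10 = 0, i.e. -2·(s + 5) = 0.
So s = -5.

s = -5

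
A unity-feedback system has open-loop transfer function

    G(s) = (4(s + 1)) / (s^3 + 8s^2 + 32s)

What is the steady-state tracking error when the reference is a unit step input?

e_ss = 0

G(s) has one pole at the origin.
This is a Type 1 system; for a step input the steady-state error is zero.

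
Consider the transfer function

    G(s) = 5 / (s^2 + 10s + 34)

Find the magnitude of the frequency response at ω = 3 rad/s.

|G(j3)| ≈ 0.1280

Substitute s = j3: numerator = 5, denominator = 25 + j30.
|G(j3)| = |5| / |25 + j30| = 5 / 39.051 ≈ 0.1280.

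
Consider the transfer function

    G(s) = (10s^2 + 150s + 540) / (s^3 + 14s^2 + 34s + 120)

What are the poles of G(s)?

The poles are the roots of the denominator s^3 + 14s^2 + 34s + 120 = 0.
Trying s = -12: the polynomial evaluates to 0, so (s + 12) is a factor.
Dividing out leaves s^2 + 2s + 10 = 0.
The quadratic formula then gives s = -1 ± 3j.

s = -1 + 3j, -1 - 3j, -12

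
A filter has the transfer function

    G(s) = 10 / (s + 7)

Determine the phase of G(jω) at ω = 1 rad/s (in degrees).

∠G(j1) ≈ -8.130°

At s = j1: numerator = 10, denominator = 7 + j1.
∠G = ∠num − ∠den = 0° − (8.1301°) = -8.130°.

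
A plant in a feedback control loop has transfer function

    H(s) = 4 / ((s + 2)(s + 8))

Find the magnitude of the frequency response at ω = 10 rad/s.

|H(j10)| ≈ 0.03063

Substitute s = j10: numerator = 4, denominator = -84 + j100.
|H(j10)| = |4| / |-84 + j100| = 4 / 130.60 ≈ 0.03063.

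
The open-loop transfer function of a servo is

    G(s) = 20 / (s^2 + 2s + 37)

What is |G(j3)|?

Substitute s = j3: numerator = 20, denominator = 28 + j6.
|G(j3)| = |20| / |28 + j6| = 20 / 28.636 ≈ 0.6984.

|G(j3)| ≈ 0.6984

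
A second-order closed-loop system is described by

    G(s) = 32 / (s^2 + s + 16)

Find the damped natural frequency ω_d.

ω_d ≈ 3.969 rad/s

Comparing s^2 + s + 16 to s^2 + 2ζωₙs + ωₙ²: ωₙ = 4 rad/s and ζ = 1/(2·4) = 0.125.
ζωₙ = 1/2 = 0.5, so ω_d = ωₙ√(1−ζ²) = √(ωₙ² − (ζωₙ)²) = √(16 − 0.5²) = √15.75 ≈ 3.969 rad/s.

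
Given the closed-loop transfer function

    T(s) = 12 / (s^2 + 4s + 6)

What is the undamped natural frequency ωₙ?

ωₙ ≈ 2.449 rad/s

Compare the denominator to the standard form s^2 + 2ζωₙs + ωₙ².
ωₙ² = 6, so ωₙ = √6 ≈ 2.449 rad/s.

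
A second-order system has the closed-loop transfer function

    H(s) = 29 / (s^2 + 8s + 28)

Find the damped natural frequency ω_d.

Comparing s^2 + 8s + 28 to s^2 + 2ζωₙs + ωₙ²: ωₙ = √28 ≈ 5.292 rad/s and ζ = 8/(2·√28) ≈ 0.7559.
ζωₙ = 8/2 = 4, so ω_d = ωₙ√(1−ζ²) = √(ωₙ² − (ζωₙ)²) = √(28 − 4²) = √12 ≈ 3.464 rad/s.

ω_d ≈ 3.464 rad/s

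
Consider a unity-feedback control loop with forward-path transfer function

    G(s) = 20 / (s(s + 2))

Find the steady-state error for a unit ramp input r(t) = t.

G(s) has one pole at the origin.
This is a Type 1 system. Kv = lim_{s→0} s·G(s) = 20/2 = 10.
e_ss = 1/Kv = 1/(10) = 1/10 ≈ 0.1000.

e_ss = 0.1000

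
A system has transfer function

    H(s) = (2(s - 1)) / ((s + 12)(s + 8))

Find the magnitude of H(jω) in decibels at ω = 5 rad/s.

|H(j5)|_dB ≈ -21.6 dB

Substitute s = j5: numerator = -2 + j10, denominator = 71 + j100.
|H(j5)| = |-2 + j10| / |71 + j100| = 10.198 / 122.64 ≈ 0.08315.
In decibels: 20·log₁₀(0.08315) ≈ -21.6 dB.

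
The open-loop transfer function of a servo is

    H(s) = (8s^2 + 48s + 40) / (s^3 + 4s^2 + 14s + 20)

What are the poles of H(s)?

s = -1 ± 3j, -2

The poles are the roots of the denominator s^3 + 4s^2 + 14s + 20 = 0.
Trying s = -2: the polynomial evaluates to 0, so (s + 2) is a factor.
Dividing out leaves s^2 + 2s + 10 = 0.
The quadratic formula then gives s = -1 ± 3j.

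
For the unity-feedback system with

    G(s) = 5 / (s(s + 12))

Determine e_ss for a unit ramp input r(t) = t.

G(s) has one pole at the origin.
This is a Type 1 system. Kv = lim_{s→0} s·G(s) = 5/12.
e_ss = 1/Kv = 1/(5/12) = 12/5 ≈ 2.400.

e_ss = 2.400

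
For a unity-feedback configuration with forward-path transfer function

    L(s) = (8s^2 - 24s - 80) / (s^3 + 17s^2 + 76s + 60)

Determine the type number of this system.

The denominator has no factor of s at the origin — no free integrator — so this is a Type 0 system.

Type 0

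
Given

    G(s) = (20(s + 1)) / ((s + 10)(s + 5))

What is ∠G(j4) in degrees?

At s = j4: numerator = 20 + j80, denominator = 34 + j60.
∠G = ∠num − ∠den = 75.964° − (60.461°) = 15.50°.

∠G(j4) ≈ 15.50°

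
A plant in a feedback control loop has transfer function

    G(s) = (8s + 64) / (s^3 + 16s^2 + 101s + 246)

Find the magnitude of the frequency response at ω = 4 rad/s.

Substitute s = j4: numerator = 64 + j32, denominator = -10 + j340.
|G(j4)| = |64 + j32| / |-10 + j340| = 71.554 / 340.15 ≈ 0.2104.

|G(j4)| ≈ 0.2104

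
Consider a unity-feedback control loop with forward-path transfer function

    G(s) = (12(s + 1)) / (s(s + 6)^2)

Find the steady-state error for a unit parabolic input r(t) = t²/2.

G(s) has one pole at the origin.
This is a Type 1 system; Ka = lim_{s→0} s^2·G(s) = 0, so the steady-state error for a parabola input is infinite.

e_ss = ∞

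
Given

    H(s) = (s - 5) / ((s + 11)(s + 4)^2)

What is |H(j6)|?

Substitute s = j6: numerator = -5 + j6, denominator = -508 + j408.
|H(j6)| = |-5 + j6| / |-508 + j408| = 7.8102 / 651.56 ≈ 0.01199.

|H(j6)| ≈ 0.01199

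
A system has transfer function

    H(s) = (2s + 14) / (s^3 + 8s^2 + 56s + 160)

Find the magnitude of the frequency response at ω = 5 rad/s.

Substitute s = j5: numerator = 14 + j10, denominator = -40 + j155.
|H(j5)| = |14 + j10| / |-40 + j155| = 17.205 / 160.08 ≈ 0.1075.

|H(j5)| ≈ 0.1075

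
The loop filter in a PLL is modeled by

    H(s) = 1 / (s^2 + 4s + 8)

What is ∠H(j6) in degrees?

At s = j6: numerator = 1, denominator = -28 + j24.
∠H = ∠num − ∠den = 0° − (139.40°) = -139.4°.

∠H(j6) ≈ -139.4°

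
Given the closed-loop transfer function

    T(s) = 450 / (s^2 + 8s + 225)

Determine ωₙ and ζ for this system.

ωₙ = 15 rad/s, ζ ≈ 0.2667

Compare the denominator to the standard form s^2 + 2ζωₙs + ωₙ².
ωₙ² = 225, so ωₙ = 15 rad/s.
2ζωₙ = 8, so ζ = 8/(2·15) ≈ 0.2667.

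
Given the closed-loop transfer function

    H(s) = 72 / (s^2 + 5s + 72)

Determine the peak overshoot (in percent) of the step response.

%OS ≈ 38.0%

Comparing s^2 + 5s + 72 to s^2 + 2ζωₙs + ωₙ²: ωₙ = √72 ≈ 8.485 rad/s and ζ = 5/(2·√72) ≈ 0.2946.
%OS = 100·exp(−πζ/√(1−ζ²)) = 100·exp(−π·0.2946/√(1−0.2946²)) ≈ 38.0%.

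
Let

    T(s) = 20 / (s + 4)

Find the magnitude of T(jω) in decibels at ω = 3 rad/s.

Substitute s = j3: numerator = 20, denominator = 4 + j3.
|T(j3)| = |20| / |4 + j3| = 20 / 5 = 4.
In decibels: 20·log₁₀(4) ≈ 12.0 dB.

|T(j3)|_dB ≈ 12.0 dB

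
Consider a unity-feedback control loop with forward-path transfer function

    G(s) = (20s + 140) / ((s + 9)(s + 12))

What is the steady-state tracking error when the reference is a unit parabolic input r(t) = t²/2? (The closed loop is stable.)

e_ss = ∞

G(s) has no poles at the origin.
This is a Type 0 system; Ka = lim_{s→0} s^2·G(s) = 0, so the steady-state error for a parabola input is infinite.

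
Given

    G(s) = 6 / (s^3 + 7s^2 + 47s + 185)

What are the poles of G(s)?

s = -5, -1 + 6j, -1 - 6j

The poles are the roots of the denominator s^3 + 7s^2 + 47s + 185 = 0.
Trying s = -5: the polynomial evaluates to 0, so (s + 5) is a factor.
Dividing out leaves s^2 + 2s + 37 = 0.
The quadratic formula then gives s = -1 ± 6j.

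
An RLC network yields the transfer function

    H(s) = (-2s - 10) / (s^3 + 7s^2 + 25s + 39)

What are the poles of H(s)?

s = -2 + 3j, -2 - 3j, -3

The poles are the roots of the denominator s^3 + 7s^2 + 25s + 39 = 0.
Trying s = -3: the polynomial evaluates to 0, so (s + 3) is a factor.
Dividing out leaves s^2 + 4s + 13 = 0.
The quadratic formula then gives s = -2 ± 3j.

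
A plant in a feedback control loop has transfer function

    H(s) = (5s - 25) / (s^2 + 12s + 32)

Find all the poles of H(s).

The poles are the roots of the denominator s^2 + 12s + 32 = 0.
Factoring: (s + 8)(s + 4) = 0, so s = -8 and s = -4.

s = -8, -4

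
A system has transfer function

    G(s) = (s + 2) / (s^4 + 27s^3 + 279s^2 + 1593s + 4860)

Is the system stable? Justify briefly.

The denominator s^4 + 27s^3 + 279s^2 + 1593s + 4860 factors as (s + 9)(s + 12)(s^2 + 6s + 45), giving poles at s = -9, -12, -3 + 6j, -3 - 6j.
Since all poles lie strictly in the left half-plane, the system is stable.

stable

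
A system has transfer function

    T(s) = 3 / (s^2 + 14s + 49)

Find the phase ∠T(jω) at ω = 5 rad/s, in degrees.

At s = j5: numerator = 3, denominator = 24 + j70.
∠T = ∠num − ∠den = 0° − (71.075°) = -71.08°.

∠T(j5) ≈ -71.08°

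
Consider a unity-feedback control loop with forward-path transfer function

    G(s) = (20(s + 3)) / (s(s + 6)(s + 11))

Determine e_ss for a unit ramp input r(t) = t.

e_ss = 1.100

G(s) has one pole at the origin.
This is a Type 1 system. Kv = lim_{s→0} s·G(s) = 60/66 = 10/11.
e_ss = 1/Kv = 1/(10/11) = 11/10 ≈ 1.100.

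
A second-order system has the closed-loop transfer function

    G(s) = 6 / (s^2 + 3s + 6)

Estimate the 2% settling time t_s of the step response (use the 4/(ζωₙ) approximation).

Comparing s^2 + 3s + 6 to s^2 + 2ζωₙs + ωₙ²: ωₙ = √6 ≈ 2.449 rad/s and ζ = 3/(2·√6) ≈ 0.6124.
ζωₙ = 3/2 = 1.5, so t_s ≈ 4/(ζωₙ) = 4/1.5 ≈ 2.667 s.

t_s ≈ 2.667 s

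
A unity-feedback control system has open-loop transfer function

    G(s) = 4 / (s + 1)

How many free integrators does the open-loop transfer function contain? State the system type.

The denominator has no factor of s at the origin — no free integrator — so this is a Type 0 system.

Type 0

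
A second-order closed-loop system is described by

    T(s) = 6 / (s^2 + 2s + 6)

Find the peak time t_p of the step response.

Comparing s^2 + 2s + 6 to s^2 + 2ζωₙs + ωₙ²: ωₙ = √6 ≈ 2.449 rad/s and ζ = 2/(2·√6) ≈ 0.4082.
ζωₙ = 2/2 = 1, so ω_d = ωₙ√(1−ζ²) = √(ωₙ² − (ζωₙ)²) = √(6 − 1²) = √5 ≈ 2.236 rad/s.
t_p = π/ω_d = π/2.236 ≈ 1.405 s.

t_p ≈ 1.405 s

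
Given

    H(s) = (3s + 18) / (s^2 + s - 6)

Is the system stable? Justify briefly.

unstable

The denominator s^2 + s - 6 factors as (s - 2)(s + 3), giving poles at s = 2, -3.
Since the pole(s) at s = 2 lie in the right half-plane, the system is unstable.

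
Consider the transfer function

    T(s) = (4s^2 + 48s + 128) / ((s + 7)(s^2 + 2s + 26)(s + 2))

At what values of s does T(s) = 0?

s = -4, -8

Set the numerator to zero: 4s^2 + 48s + 128 = 0, i.e. 4·(s^2 + 12s + 32) = 0.
Factoring: (s + 4)(s + 8) = 0.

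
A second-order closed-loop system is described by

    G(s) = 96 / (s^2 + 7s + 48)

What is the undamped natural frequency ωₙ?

ωₙ ≈ 6.928 rad/s

Compare the denominator to the standard form s^2 + 2ζωₙs + ωₙ².
ωₙ² = 48, so ωₙ = √48 ≈ 6.928 rad/s.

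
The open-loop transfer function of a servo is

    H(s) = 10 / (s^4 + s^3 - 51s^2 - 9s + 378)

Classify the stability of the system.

unstable

The denominator s^4 + s^3 - 51s^2 - 9s + 378 factors as (s - 6)(s + 3)(s + 7)(s - 3), giving poles at s = 6, -3, -7, 3.
Since the pole(s) at s = 6, 3 lie in the right half-plane, the system is unstable.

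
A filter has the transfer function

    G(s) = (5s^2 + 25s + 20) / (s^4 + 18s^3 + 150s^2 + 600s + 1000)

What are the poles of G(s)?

The poles are the roots of the denominator s^4 + 18s^3 + 150s^2 + 600s + 1000 = 0.
No real roots exist; factor into two real quadratics: (s^2 + 8s + 20)(s^2 + 10s + 50) = 0.
Each quadratic gives a conjugate pair via the quadratic formula.

s = -4 + 2j, -4 - 2j, -5 + 5j, -5 - 5j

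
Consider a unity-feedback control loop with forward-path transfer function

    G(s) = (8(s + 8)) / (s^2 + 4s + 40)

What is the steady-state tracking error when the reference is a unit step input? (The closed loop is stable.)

G(s) has no poles at the origin.
This is a Type 0 system. Kp = lim_{s→0} G(s) = 64/40 = 8/5.
e_ss = 1/(1 + Kp) = 1/(1 + 8/5) = 5/13 ≈ 0.3846.

e_ss = 0.3846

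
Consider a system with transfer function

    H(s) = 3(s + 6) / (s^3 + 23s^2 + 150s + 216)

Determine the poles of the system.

The poles are the roots of the denominator s^3 + 23s^2 + 150s + 216 = 0.
Trying s = -12: the polynomial evaluates to 0, so (s + 12) is a factor.
Dividing out leaves s^2 + 11s + 18 = 0.
Factoring the quadratic: (s + 9)(s + 2) = 0.

s = -12, -9, -2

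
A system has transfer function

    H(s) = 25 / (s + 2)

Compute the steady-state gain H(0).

At s = 0 each factor (s + a) contributes a and each (s^2 + bs + c) contributes c.
H(0) = 25·1 / ((2)) = 25/2 = 25/2.

H(0) = 25/2 ≈ 12.50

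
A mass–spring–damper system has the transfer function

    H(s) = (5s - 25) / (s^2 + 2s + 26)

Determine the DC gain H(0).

Set s = 0: H(0) = (-25) / (26) = -25/26.

H(0) = -25/26 ≈ -0.9615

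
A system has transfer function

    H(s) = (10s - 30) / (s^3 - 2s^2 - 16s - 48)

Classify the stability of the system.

The denominator s^3 - 2s^2 - 16s - 48 factors as (s^2 + 4s + 8)(s - 6), giving poles at s = -2 + 2j, -2 - 2j, 6.
Since the pole(s) at s = 6 lie in the right half-plane, the system is unstable.

unstable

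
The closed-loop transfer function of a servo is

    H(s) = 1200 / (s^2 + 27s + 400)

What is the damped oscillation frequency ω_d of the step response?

Comparing s^2 + 27s + 400 to s^2 + 2ζωₙs + ωₙ²: ωₙ = 20 rad/s and ζ = 27/(2·20) = 0.675.
ζωₙ = 27/2 = 13.5, so ω_d = ωₙ√(1−ζ²) = √(ωₙ² − (ζωₙ)²) = √(400 − 13.5²) = √217.75 ≈ 14.76 rad/s.

ω_d ≈ 14.76 rad/s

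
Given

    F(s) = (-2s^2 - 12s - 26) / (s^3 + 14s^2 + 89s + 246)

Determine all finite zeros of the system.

s = -3 + 2j, -3 - 2j

Set the numerator to zero: -2s^2 - 12s - 26 = 0, i.e. -2·(s^2 + 6s + 13) = 0.
Factoring: (s^2 + 6s + 13) = 0.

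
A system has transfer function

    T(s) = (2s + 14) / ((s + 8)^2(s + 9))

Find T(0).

Set s = 0: T(0) = (14) / (576) = 7/288.

T(0) = 7/288 ≈ 0.02431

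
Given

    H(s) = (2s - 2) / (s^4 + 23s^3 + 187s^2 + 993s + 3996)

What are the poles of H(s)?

The poles are the roots of the denominator s^4 + 23s^3 + 187s^2 + 993s + 3996 = 0.
Trying s = -9: the polynomial evaluates to 0, so (s + 9) is a factor.
Dividing out leaves s^3 + 14s^2 + 61s + 444 = 0.
This factors further as (s^2 + 2s + 37)(s + 12) = 0.

s = -1 ± 6j, -9, -12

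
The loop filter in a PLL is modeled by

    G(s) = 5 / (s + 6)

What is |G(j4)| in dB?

Substitute s = j4: numerator = 5, denominator = 6 + j4.
|G(j4)| = |5| / |6 + j4| = 5 / 7.2111 ≈ 0.6934.
In decibels: 20·log₁₀(0.6934) ≈ -3.18 dB.

|G(j4)|_dB ≈ -3.18 dB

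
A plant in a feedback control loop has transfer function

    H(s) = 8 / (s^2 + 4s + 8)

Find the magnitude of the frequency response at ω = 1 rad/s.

|H(j1)| ≈ 0.9923

Substitute s = j1: numerator = 8, denominator = 7 + j4.
|H(j1)| = |8| / |7 + j4| = 8 / 8.0623 ≈ 0.9923.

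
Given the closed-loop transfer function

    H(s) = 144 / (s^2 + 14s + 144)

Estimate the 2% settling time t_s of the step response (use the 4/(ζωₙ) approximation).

Comparing s^2 + 14s + 144 to s^2 + 2ζωₙs + ωₙ²: ωₙ = 12 rad/s and ζ = 14/(2·12) ≈ 0.5833.
ζωₙ = 14/2 = 7, so t_s ≈ 4/(ζωₙ) = 4/7 ≈ 0.5714 s.

t_s ≈ 0.5714 s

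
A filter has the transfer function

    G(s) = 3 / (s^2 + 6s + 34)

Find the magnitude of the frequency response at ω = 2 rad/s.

Substitute s = j2: numerator = 3, denominator = 30 + j12.
|G(j2)| = |3| / |30 + j12| = 3 / 32.311 ≈ 0.09285.

|G(j2)| ≈ 0.09285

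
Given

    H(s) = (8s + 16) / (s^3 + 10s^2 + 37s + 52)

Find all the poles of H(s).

The poles are the roots of the denominator s^3 + 10s^2 + 37s + 52 = 0.
Trying s = -4: the polynomial evaluates to 0, so (s + 4) is a factor.
Dividing out leaves s^2 + 6s + 13 = 0.
The quadratic formula then gives s = -3 ± 2j.

s = -3 + 2j, -3 - 2j, -4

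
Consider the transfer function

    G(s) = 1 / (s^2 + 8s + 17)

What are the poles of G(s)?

The poles are the roots of the denominator s^2 + 8s + 17 = 0.
Using the quadratic formula: s = (-8 ± √(-4))/2 = -4 ± 1j.

s = -4 + j, -4 - j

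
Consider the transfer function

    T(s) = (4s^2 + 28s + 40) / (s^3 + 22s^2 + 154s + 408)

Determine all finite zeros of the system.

Set the numerator to zero: 4s^2 + 28s + 40 = 0, i.e. 4·(s^2 + 7s + 10) = 0.
Factoring: (s + 5)(s + 2) = 0.

s = -5, -2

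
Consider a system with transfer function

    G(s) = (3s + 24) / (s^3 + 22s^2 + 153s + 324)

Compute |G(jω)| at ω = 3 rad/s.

Substitute s = j3: numerator = 24 + j9, denominator = 126 + j432.
|G(j3)| = |24 + j9| / |126 + j432| = 25.632 / 450 ≈ 0.05696.

|G(j3)| ≈ 0.05696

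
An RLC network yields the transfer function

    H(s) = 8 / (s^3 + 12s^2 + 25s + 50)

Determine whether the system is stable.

stable

The denominator s^3 + 12s^2 + 25s + 50 factors as (s^2 + 2s + 5)(s + 10), giving poles at s = -1 + 2j, -1 - 2j, -10.
Since all poles lie strictly in the left half-plane, the system is stable.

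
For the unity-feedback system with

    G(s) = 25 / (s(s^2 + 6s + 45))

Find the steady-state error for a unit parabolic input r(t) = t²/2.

e_ss = ∞

G(s) has one pole at the origin.
This is a Type 1 system; Ka = lim_{s→0} s^2·G(s) = 0, so the steady-state error for a parabola input is infinite.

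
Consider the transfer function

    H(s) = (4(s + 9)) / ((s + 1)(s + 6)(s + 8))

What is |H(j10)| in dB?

|H(j10)|_dB ≈ -28.9 dB

Substitute s = j10: numerator = 36 + j40, denominator = -1452 - j380.
|H(j10)| = |36 + j40| / |-1452 - j380| = 53.814 / 1500.9 ≈ 0.03585.
In decibels: 20·log₁₀(0.03585) ≈ -28.9 dB.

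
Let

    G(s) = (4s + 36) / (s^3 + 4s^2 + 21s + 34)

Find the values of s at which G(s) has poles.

The poles are the roots of the denominator s^3 + 4s^2 + 21s + 34 = 0.
Trying s = -2: the polynomial evaluates to 0, so (s + 2) is a factor.
Dividing out leaves s^2 + 2s + 17 = 0.
The quadratic formula then gives s = -1 ± 4j.

s = -1 + 4j, -1 - 4j, -2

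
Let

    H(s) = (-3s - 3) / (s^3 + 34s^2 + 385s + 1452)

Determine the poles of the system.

The poles are the roots of the denominator s^3 + 34s^2 + 385s + 1452 = 0.
Trying s = -11: the polynomial evaluates to 0, so (s + 11) is a factor.
Dividing out leaves s^2 + 23s + 132 = 0.
Factoring the quadratic: (s + 11)(s + 12) = 0.

s = -11, -11, -12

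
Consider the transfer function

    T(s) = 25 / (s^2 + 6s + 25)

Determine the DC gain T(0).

At s = 0 each factor (s + a) contributes a and each (s^2 + bs + c) contributes c.
T(0) = 25·1 / ((25)) = 25/25 = 1.

T(0) = 1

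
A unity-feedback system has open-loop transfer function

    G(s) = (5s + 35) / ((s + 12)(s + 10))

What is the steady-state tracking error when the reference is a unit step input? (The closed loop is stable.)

G(s) has no poles at the origin.
This is a Type 0 system. Kp = lim_{s→0} G(s) = 35/120 = 7/24.
e_ss = 1/(1 + Kp) = 1/(1 + 7/24) = 24/31 ≈ 0.7742.

e_ss = 0.7742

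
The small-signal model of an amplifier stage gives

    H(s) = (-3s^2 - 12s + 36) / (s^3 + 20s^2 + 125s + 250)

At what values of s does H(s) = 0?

Set the numerator to zero: -3s^2 - 12s + 36 = 0, i.e. -3·(s^2 + 4s - 12) = 0.
Factoring: (s - 2)(s + 6) = 0.

s = 2, -6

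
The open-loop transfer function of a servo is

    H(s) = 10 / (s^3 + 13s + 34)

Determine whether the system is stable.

The denominator s^3 + 13s + 34 factors as (s + 2)(s^2 - 2s + 17), giving poles at s = -2, 1 + 4j, 1 - 4j.
Since the pole(s) at s = 1 + 4j, 1 - 4j lie in the right half-plane, the system is unstable.

unstable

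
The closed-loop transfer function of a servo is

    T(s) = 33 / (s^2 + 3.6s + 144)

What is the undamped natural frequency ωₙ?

ωₙ = 12 rad/s

Compare the denominator to the standard form s^2 + 2ζωₙs + ωₙ².
ωₙ² = 144, so ωₙ = 12 rad/s.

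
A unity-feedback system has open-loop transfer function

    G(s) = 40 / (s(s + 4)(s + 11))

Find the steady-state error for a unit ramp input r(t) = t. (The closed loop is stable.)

G(s) has one pole at the origin.
This is a Type 1 system. Kv = lim_{s→0} s·G(s) = 40/44 = 10/11.
e_ss = 1/Kv = 1/(10/11) = 11/10 ≈ 1.100.

e_ss = 1.100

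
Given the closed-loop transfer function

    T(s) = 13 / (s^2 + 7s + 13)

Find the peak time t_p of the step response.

Comparing s^2 + 7s + 13 to s^2 + 2ζωₙs + ωₙ²: ωₙ = √13 ≈ 3.606 rad/s and ζ = 7/(2·√13) ≈ 0.9707.
ζωₙ = 7/2 = 3.5, so ω_d = ωₙ√(1−ζ²) = √(ωₙ² − (ζωₙ)²) = √(13 − 3.5²) = √0.75 ≈ 0.8660 rad/s.
t_p = π/ω_d = π/0.8660 ≈ 3.628 s.

t_p ≈ 3.628 s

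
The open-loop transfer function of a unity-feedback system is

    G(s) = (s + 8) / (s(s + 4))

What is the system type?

Type 1

The denominator has 1 factor of s at the origin (free integrator), so this is a Type 1 system.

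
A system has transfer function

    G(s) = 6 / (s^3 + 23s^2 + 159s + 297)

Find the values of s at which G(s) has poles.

The poles are the roots of the denominator s^3 + 23s^2 + 159s + 297 = 0.
Trying s = -3: the polynomial evaluates to 0, so (s + 3) is a factor.
Dividing out leaves s^2 + 20s + 99 = 0.
Factoring the quadratic: (s + 11)(s + 9) = 0.

s = -3, -11, -9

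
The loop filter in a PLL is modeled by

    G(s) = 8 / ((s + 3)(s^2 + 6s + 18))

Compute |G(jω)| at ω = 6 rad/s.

|G(j6)| ≈ 0.02963

Substitute s = j6: numerator = 8, denominator = -270.
|G(j6)| = |8| / |-270| = 8 / 270 ≈ 0.02963.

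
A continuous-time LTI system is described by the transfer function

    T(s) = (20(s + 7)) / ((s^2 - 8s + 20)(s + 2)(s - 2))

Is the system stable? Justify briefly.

unstable

The poles can be read from the denominator factors: s = 4 ± 2j, -2, 2.
Since the pole(s) at s = 4 ± 2j, 2 lie in the right half-plane, the system is unstable.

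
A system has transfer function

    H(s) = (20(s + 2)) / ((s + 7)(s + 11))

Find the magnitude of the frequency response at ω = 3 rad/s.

Substitute s = j3: numerator = 40 + j60, denominator = 68 + j54.
|H(j3)| = |40 + j60| / |68 + j54| = 72.111 / 86.833 ≈ 0.8305.

|H(j3)| ≈ 0.8305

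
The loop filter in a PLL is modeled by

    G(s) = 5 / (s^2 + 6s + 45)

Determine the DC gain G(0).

Set s = 0: G(0) = (5) / (45) = 1/9.

G(0) = 1/9 ≈ 0.1111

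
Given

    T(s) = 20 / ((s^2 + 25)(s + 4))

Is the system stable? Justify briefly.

The poles can be read from the denominator factors: s = 5j, -5j, -4.
Since the simple pole(s) at s = 5j, -5j lie on the jω-axis with none in the right half-plane, the system is marginally stable.

marginally stable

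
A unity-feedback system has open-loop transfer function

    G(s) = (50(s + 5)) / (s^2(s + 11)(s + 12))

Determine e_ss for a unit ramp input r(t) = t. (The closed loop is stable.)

G(s) has 2 poles at the origin.
This is a Type 2 system; for a ramp input the steady-state error is zero.

e_ss = 0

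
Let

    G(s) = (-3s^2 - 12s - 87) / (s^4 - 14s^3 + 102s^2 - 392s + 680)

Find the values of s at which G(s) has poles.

s = 3 ± 5j, 4 ± 2j

The poles are the roots of the denominator s^4 - 14s^3 + 102s^2 - 392s + 680 = 0.
No real roots exist; factor into two real quadratics: (s^2 - 6s + 34)(s^2 - 8s + 20) = 0.
Each quadratic gives a conjugate pair via the quadratic formula.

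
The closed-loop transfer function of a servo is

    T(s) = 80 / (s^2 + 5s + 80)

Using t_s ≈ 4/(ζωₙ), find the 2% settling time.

t_s ≈ 1.600 s

Comparing s^2 + 5s + 80 to s^2 + 2ζωₙs + ωₙ²: ωₙ = √80 ≈ 8.944 rad/s and ζ = 5/(2·√80) ≈ 0.2795.
ζωₙ = 5/2 = 2.5, so t_s ≈ 4/(ζωₙ) = 4/2.5 = 1.600 s.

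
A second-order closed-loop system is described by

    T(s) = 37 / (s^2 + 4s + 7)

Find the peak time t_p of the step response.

t_p ≈ 1.814 s

Comparing s^2 + 4s + 7 to s^2 + 2ζωₙs + ωₙ²: ωₙ = √7 ≈ 2.646 rad/s and ζ = 4/(2·√7) ≈ 0.7559.
ζωₙ = 4/2 = 2, so ω_d = ωₙ√(1−ζ²) = √(ωₙ² − (ζωₙ)²) = √(7 − 2²) = √3 ≈ 1.732 rad/s.
t_p = π/ω_d = π/1.732 ≈ 1.814 s.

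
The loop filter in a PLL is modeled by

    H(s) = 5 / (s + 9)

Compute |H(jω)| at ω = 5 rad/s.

|H(j5)| ≈ 0.4856

Substitute s = j5: numerator = 5, denominator = 9 + j5.
|H(j5)| = |5| / |9 + j5| = 5 / 10.296 ≈ 0.4856.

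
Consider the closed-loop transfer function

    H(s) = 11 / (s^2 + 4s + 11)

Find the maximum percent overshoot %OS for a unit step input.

%OS ≈ 9.30%

Comparing s^2 + 4s + 11 to s^2 + 2ζωₙs + ωₙ²: ωₙ = √11 ≈ 3.317 rad/s and ζ = 4/(2·√11) ≈ 0.6030.
%OS = 100·exp(−πζ/√(1−ζ²)) = 100·exp(−π·0.6030/√(1−0.6030²)) ≈ 9.30%.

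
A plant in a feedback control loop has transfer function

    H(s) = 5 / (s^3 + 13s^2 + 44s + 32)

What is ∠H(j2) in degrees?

At s = j2: numerator = 5, denominator = -20 + j80.
∠H = ∠num − ∠den = 0° − (104.04°) = -104.0°.

∠H(j2) ≈ -104.0°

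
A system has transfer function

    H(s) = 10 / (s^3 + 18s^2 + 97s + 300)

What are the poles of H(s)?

s = -3 + 4j, -3 - 4j, -12

The poles are the roots of the denominator s^3 + 18s^2 + 97s + 300 = 0.
Trying s = -12: the polynomial evaluates to 0, so (s + 12) is a factor.
Dividing out leaves s^2 + 6s + 25 = 0.
The quadratic formula then gives s = -3 ± 4j.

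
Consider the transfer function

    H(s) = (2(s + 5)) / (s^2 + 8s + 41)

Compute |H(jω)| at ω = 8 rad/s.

Substitute s = j8: numerator = 10 + j16, denominator = -23 + j64.
|H(j8)| = |10 + j16| / |-23 + j64| = 18.868 / 68.007 ≈ 0.2774.

|H(j8)| ≈ 0.2774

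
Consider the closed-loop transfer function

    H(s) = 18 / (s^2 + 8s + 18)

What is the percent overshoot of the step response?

Comparing s^2 + 8s + 18 to s^2 + 2ζωₙs + ωₙ²: ωₙ = √18 ≈ 4.243 rad/s and ζ = 8/(2·√18) ≈ 0.9428.
%OS = 100·exp(−πζ/√(1−ζ²)) = 100·exp(−π·0.9428/√(1−0.9428²)) ≈ 0.0138%.

%OS ≈ 0.0138%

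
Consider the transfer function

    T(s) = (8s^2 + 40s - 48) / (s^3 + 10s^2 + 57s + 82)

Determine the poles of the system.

s = -4 + 5j, -4 - 5j, -2

The poles are the roots of the denominator s^3 + 10s^2 + 57s + 82 = 0.
Trying s = -2: the polynomial evaluates to 0, so (s + 2) is a factor.
Dividing out leaves s^2 + 8s + 41 = 0.
The quadratic formula then gives s = -4 ± 5j.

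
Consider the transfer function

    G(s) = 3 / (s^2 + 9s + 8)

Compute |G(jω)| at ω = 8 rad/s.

Substitute s = j8: numerator = 3, denominator = -56 + j72.
|G(j8)| = |3| / |-56 + j72| = 3 / 91.214 ≈ 0.03289.

|G(j8)| ≈ 0.03289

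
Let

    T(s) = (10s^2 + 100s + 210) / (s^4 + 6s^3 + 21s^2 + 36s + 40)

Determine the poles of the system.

The poles are the roots of the denominator s^4 + 6s^3 + 21s^2 + 36s + 40 = 0.
No real roots exist; factor into two real quadratics: (s^2 + 4s + 8)(s^2 + 2s + 5) = 0.
Each quadratic gives a conjugate pair via the quadratic formula.

s = -2 + 2j, -2 - 2j, -1 + 2j, -1 - 2j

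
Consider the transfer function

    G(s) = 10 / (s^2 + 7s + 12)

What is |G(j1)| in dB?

|G(j1)|_dB ≈ -2.30 dB

Substitute s = j1: numerator = 10, denominator = 11 + j7.
|G(j1)| = |10| / |11 + j7| = 10 / 13.038 ≈ 0.7670.
In decibels: 20·log₁₀(0.7670) ≈ -2.30 dB.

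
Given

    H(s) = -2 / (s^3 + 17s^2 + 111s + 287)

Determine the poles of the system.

The poles are the roots of the denominator s^3 + 17s^2 + 111s + 287 = 0.
Trying s = -7: the polynomial evaluates to 0, so (s + 7) is a factor.
Dividing out leaves s^2 + 10s + 41 = 0.
The quadratic formula then gives s = -5 ± 4j.

s = -5 ± 4j, -7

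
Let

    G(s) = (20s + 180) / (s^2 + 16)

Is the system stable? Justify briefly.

marginally stable

The poles can be read from the denominator factors: s = ±4j.
Since the simple pole(s) at s = ±4j lie on the jω-axis with none in the right half-plane, the system is marginally stable.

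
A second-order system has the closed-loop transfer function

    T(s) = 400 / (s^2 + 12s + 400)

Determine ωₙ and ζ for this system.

ωₙ = 20 rad/s, ζ = 0.3

Compare the denominator to the standard form s^2 + 2ζωₙs + ωₙ².
ωₙ² = 400, so ωₙ = 20 rad/s.
2ζωₙ = 12, so ζ = 12/(2·20) = 0.3.
With ζ = 0.3 the response is underdamped.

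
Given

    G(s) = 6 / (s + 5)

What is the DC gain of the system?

At s = 0 each factor (s + a) contributes a and each (s^2 + bs + c) contributes c.
G(0) = 6·1 / ((5)) = 6/5 = 6/5.

G(0) = 6/5 ≈ 1.200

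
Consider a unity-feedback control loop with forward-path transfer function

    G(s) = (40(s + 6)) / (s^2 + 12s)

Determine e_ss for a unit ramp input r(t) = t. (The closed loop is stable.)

e_ss = 0.05000

G(s) has one pole at the origin.
This is a Type 1 system. Kv = lim_{s→0} s·G(s) = 240/12 = 20.
e_ss = 1/Kv = 1/(20) = 1/20 ≈ 0.05000.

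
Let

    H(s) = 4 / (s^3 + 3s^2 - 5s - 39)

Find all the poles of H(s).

The poles are the roots of the denominator s^3 + 3s^2 - 5s - 39 = 0.
Trying s = 3: the polynomial evaluates to 0, so (s - 3) is a factor.
Dividing out leaves s^2 + 6s + 13 = 0.
The quadratic formula then gives s = -3 ± 2j.

s = 3, -3 ± 2j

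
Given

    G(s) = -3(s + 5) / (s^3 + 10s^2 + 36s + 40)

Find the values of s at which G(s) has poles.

s = -2, -4 ± 2j

The poles are the roots of the denominator s^3 + 10s^2 + 36s + 40 = 0.
Trying s = -2: the polynomial evaluates to 0, so (s + 2) is a factor.
Dividing out leaves s^2 + 8s + 20 = 0.
The quadratic formula then gives s = -4 ± 2j.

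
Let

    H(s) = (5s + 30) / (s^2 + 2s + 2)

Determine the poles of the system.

The poles are the roots of the denominator s^2 + 2s + 2 = 0.
Using the quadratic formula: s = (-2 ± √(-4))/2 = -1 ± 1j.

s = -1 + j, -1 - j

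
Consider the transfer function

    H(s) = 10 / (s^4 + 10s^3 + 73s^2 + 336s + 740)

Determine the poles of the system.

The poles are the roots of the denominator s^4 + 10s^3 + 73s^2 + 336s + 740 = 0.
No real roots exist; factor into two real quadratics: (s^2 + 2s + 37)(s^2 + 8s + 20) = 0.
Each quadratic gives a conjugate pair via the quadratic formula.

s = -1 ± 6j, -4 ± 2j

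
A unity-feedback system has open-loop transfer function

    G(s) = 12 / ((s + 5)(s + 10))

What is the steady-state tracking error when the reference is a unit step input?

G(s) has no poles at the origin.
This is a Type 0 system. Kp = lim_{s→0} G(s) = 12/50 = 6/25.
e_ss = 1/(1 + Kp) = 1/(1 + 6/25) = 25/31 ≈ 0.8065.

e_ss = 0.8065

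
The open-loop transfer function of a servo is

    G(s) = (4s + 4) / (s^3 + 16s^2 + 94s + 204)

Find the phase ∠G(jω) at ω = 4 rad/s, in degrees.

∠G(j4) ≈ -23.50°

At s = j4: numerator = 4 + j16, denominator = -52 + j312.
∠G = ∠num − ∠den = 75.964° − (99.462°) = -23.50°.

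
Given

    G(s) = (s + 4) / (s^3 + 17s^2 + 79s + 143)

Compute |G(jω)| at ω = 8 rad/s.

Substitute s = j8: numerator = 4 + j8, denominator = -945 + j120.
|G(j8)| = |4 + j8| / |-945 + j120| = 8.9443 / 952.59 ≈ 0.009389.

|G(j8)| ≈ 0.009389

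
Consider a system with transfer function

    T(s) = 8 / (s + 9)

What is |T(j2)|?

|T(j2)| ≈ 0.8677

Substitute s = j2: numerator = 8, denominator = 9 + j2.
|T(j2)| = |8| / |9 + j2| = 8 / 9.2195 ≈ 0.8677.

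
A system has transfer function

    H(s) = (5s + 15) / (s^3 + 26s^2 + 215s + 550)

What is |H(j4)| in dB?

Substitute s = j4: numerator = 15 + j20, denominator = 134 + j796.
|H(j4)| = |15 + j20| / |134 + j796| = 25 / 807.20 ≈ 0.03097.
In decibels: 20·log₁₀(0.03097) ≈ -30.2 dB.

|H(j4)|_dB ≈ -30.2 dB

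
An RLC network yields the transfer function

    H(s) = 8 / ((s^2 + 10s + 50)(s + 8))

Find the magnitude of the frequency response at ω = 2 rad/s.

Substitute s = j2: numerator = 8, denominator = 328 + j252.
|H(j2)| = |8| / |328 + j252| = 8 / 413.63 ≈ 0.01934.

|H(j2)| ≈ 0.01934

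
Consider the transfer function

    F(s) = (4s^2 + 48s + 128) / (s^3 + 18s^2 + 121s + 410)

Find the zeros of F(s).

Set the numerator to zero: 4s^2 + 48s + 128 = 0, i.e. 4·(s^2 + 12s + 32) = 0.
Factoring: (s + 4)(s + 8) = 0.

s = -4, -8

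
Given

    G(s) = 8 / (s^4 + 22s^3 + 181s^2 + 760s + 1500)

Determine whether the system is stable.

The denominator s^4 + 22s^3 + 181s^2 + 760s + 1500 factors as (s + 10)(s + 6)(s^2 + 6s + 25), giving poles at s = -10, -6, -3 + 4j, -3 - 4j.
Since all poles lie strictly in the left half-plane, the system is stable.

stable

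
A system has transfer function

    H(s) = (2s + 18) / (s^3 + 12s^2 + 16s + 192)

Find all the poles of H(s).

s = 4j, -4j, -12

The poles are the roots of the denominator s^3 + 12s^2 + 16s + 192 = 0.
Trying s = -12: the polynomial evaluates to 0, so (s + 12) is a factor.
Dividing out leaves s^2 + 16 = 0.
The quadratic formula then gives s = 0 ± 4j.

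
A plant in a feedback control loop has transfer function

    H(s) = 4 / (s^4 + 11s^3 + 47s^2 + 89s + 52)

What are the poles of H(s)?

s = -3 ± 2j, -1, -4

The poles are the roots of the denominator s^4 + 11s^3 + 47s^2 + 89s + 52 = 0.
Trying s = -1: the polynomial evaluates to 0, so (s + 1) is a factor.
Dividing out leaves s^3 + 10s^2 + 37s + 52 = 0.
This factors further as (s^2 + 6s + 13)(s + 4) = 0.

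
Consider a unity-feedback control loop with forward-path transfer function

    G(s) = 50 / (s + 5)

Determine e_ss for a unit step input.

G(s) has no poles at the origin.
This is a Type 0 system. Kp = lim_{s→0} G(s) = 50/5 = 10.
e_ss = 1/(1 + Kp) = 1/(1 + 10) = 1/11 ≈ 0.09091.

e_ss = 0.09091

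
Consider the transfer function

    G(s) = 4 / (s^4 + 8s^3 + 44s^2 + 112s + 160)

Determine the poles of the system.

s = -2 ± 2j, -2 ± 4j

The poles are the roots of the denominator s^4 + 8s^3 + 44s^2 + 112s + 160 = 0.
No real roots exist; factor into two real quadratics: (s^2 + 4s + 8)(s^2 + 4s + 20) = 0.
Each quadratic gives a conjugate pair via the quadratic formula.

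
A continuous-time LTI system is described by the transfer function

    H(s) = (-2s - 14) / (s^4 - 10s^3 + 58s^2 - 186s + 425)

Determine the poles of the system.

The poles are the roots of the denominator s^4 - 10s^3 + 58s^2 - 186s + 425 = 0.
No real roots exist; factor into two real quadratics: (s^2 - 2s + 17)(s^2 - 8s + 25) = 0.
Each quadratic gives a conjugate pair via the quadratic formula.

s = 1 ± 4j, 4 ± 3j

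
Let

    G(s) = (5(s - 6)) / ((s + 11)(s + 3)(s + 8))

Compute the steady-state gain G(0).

G(0) = -5/44 ≈ -0.1136

At s = 0 each factor (s + a) contributes a and each (s^2 + bs + c) contributes c.
G(0) = 5·(-6) / ((11) · (3) · (8)) = -30/264 = -5/44.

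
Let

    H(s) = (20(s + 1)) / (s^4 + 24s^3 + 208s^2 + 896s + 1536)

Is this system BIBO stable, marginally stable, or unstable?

The denominator s^4 + 24s^3 + 208s^2 + 896s + 1536 factors as (s + 12)(s + 4)(s^2 + 8s + 32), giving poles at s = -12, -4, -4 + 4j, -4 - 4j.
Since all poles lie strictly in the left half-plane, the system is stable.

stable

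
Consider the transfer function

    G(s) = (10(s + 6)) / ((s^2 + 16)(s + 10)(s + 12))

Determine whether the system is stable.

marginally stable

The poles can be read from the denominator factors: s = 4j, -4j, -10, -12.
Since the simple pole(s) at s = ±4j lie on the jω-axis with none in the right half-plane, the system is marginally stable.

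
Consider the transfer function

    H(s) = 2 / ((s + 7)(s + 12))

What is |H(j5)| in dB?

Substitute s = j5: numerator = 2, denominator = 59 + j95.
|H(j5)| = |2| / |59 + j95| = 2 / 111.83 ≈ 0.01788.
In decibels: 20·log₁₀(0.01788) ≈ -35.0 dB.

|H(j5)|_dB ≈ -35.0 dB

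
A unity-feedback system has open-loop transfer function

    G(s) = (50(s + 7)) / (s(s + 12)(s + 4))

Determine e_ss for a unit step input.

G(s) has one pole at the origin.
This is a Type 1 system; for a step input the steady-state error is zero.

e_ss = 0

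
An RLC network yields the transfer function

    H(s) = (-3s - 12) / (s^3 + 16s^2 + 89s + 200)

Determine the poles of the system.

s = -4 + 3j, -4 - 3j, -8

The poles are the roots of the denominator s^3 + 16s^2 + 89s + 200 = 0.
Trying s = -8: the polynomial evaluates to 0, so (s + 8) is a factor.
Dividing out leaves s^2 + 8s + 25 = 0.
The quadratic formula then gives s = -4 ± 3j.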